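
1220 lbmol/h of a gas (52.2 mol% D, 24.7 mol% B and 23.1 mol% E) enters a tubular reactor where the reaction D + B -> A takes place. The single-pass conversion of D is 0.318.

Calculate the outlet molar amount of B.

98.8 lbmol/h

D reacted = 0.318 × 636.8 = 202.5 lbmol/h; ν_D = −1, so ξ = 202.5/1 = 202.5 lbmol/h.
Outlet amounts (n = n₀ + ν ξ):
  D: 636.8 − 1(202.5) = 434.3
  B: 301.3 − 1(202.5) = 98.82
  A: 0 + 1(202.5) = 202.5
  E: 281.8 (inert)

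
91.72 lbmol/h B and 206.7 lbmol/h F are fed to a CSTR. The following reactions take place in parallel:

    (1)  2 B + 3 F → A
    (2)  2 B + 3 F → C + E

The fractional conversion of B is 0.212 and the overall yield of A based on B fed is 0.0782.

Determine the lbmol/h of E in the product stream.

2.55 lbmol/h

Yield of A: 1ξ₁ / 91.72 = 0.0782 → ξ₁ = 7.173 lbmol/h.
Conversion of B: 2ξ₁ + 2ξ₂ = 0.212 × 91.72 = 19.44 → ξ₂ = 2.55 lbmol/h.
Outlet amounts (n = n₀ + Σ ν·ξ):
  B: 91.72 − 2(7.173) − 2(2.55) = 72.28
  F: 206.7 − 3(7.173) − 3(2.55) = 177.5
  A: 0 + 1(7.173) = 7.173
  C: 0 + 1(2.55) = 2.55
  E: 0 + 1(2.55) = 2.55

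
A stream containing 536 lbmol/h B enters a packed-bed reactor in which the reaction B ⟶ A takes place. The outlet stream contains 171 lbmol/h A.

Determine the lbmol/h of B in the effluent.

For A: n = n₀ + 1ξ → 171 = 0 + 1ξ, giving ξ = 171 lbmol/h.
Outlet amounts (n = n₀ + ν ξ):
  B: 536 − 1(171) = 365
  A: 0 + 1(171) = 171

365 lbmol/h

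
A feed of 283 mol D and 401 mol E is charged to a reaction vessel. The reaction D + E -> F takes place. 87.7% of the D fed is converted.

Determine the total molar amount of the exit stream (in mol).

436 mol

D reacted = 0.877 × 283 = 248.2 mol; ν_D = −1, so ξ = 248.2/1 = 248.2 mol.
Outlet amounts (n = n₀ + ν ξ):
  D: 283 − 1(248.2) = 34.81
  E: 401 − 1(248.2) = 152.8
  F: 0 + 1(248.2) = 248.2
Total out = 34.81 + 152.8 + 248.2 = 435.8 mol.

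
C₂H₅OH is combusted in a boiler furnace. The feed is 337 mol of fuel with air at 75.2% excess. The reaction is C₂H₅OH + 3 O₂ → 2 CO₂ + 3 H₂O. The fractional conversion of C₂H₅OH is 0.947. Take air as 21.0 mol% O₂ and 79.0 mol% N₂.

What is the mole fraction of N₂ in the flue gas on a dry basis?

0.819

Stoichiometric O₂ = 3 × 337 = 1011 mol; O₂ fed = 1011 × 1.752 = 1771 mol.
N₂ fed = 1771 × 79/21 = 6663 mol.
Fuel reacted = 0.947 × 337 → ξ = 319.1 mol.
Outlet (n = n₀ + ν ξ):
  C₂H₅OH: 337 − 1(319.1) = 17.86
  O₂: 1771 − 3(319.1) = 813.9
  N₂: 6663 (inert)
  CO₂: 0 + 2(319.1) = 638.3
  H₂O: 0 + 3(319.1) = 957.4
Dry total = 8133 mol; y_N₂ (dry) = 6663 / 8133 = 0.8193.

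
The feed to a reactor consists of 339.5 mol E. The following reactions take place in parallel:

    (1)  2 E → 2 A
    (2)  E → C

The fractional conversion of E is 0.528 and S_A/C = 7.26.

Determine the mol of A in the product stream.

Conversion of E: E consumed = 0.528 × 339.5 = 179.3 mol = 2ξ₁ + 1ξ₂.
Selectivity: 2ξ₁ / (1ξ₂) = 7.26 → ξ₁ = 3.63 ξ₂.
Substitute: (2·3.63 + 1) ξ₂ = 179.3 → ξ₂ = 21.7 mol, ξ₁ = 78.78 mol.
Outlet amounts (n = n₀ + Σ ν·ξ):
  E: 339.5 − 2(78.78) − 1(21.7) = 160.2
  A: 0 + 2(78.78) = 157.6
  C: 0 + 1(21.7) = 21.7

158 mol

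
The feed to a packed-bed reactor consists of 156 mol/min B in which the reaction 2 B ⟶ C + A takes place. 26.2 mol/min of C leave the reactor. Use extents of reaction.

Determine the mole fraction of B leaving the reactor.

0.664

For C: n = n₀ + 1ξ → 26.2 = 0 + 1ξ, giving ξ = 26.2 mol/min.
Outlet amounts (n = n₀ + ν ξ):
  B: 156 − 2(26.2) = 103.6
  C: 0 + 1(26.2) = 26.2
  A: 0 + 1(26.2) = 26.2
Total out = 156 mol/min; y_B = 103.6 / 156 = 0.6641.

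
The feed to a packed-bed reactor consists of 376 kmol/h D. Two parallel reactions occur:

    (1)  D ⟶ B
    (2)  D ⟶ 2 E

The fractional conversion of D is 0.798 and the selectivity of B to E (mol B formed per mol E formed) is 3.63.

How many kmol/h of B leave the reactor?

Conversion of D: D consumed = 0.798 × 376 = 300 kmol/h = 1ξ₁ + 1ξ₂.
Selectivity: 1ξ₁ / (2ξ₂) = 3.63 → ξ₁ = 7.26 ξ₂.
Substitute: (1·7.26 + 1) ξ₂ = 300 → ξ₂ = 36.33 kmol/h, ξ₁ = 263.7 kmol/h.
Outlet amounts (n = n₀ + Σ ν·ξ):
  D: 376 − 1(263.7) − 1(36.33) = 75.95
  B: 0 + 1(263.7) = 263.7
  E: 0 + 2(36.33) = 72.65

264 kmol/h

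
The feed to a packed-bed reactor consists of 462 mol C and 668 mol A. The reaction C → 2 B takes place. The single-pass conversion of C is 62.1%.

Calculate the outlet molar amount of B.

C reacted = 0.621 × 462 = 286.9 mol; ν_C = −1, so ξ = 286.9/1 = 286.9 mol.
Outlet amounts (n = n₀ + ν ξ):
  C: 462 − 1(286.9) = 175.1
  B: 0 + 2(286.9) = 573.8
  A: 668 (inert)

574 mol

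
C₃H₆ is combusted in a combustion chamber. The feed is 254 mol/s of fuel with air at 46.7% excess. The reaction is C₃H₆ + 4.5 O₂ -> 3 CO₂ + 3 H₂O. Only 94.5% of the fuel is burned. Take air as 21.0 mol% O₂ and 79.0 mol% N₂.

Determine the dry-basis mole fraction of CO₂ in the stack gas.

0.0943

Stoichiometric O₂ = 4.5 × 254 = 1143 mol/s; O₂ fed = 1143 × 1.467 = 1677 mol/s.
N₂ fed = 1677 × 79/21 = 6308 mol/s.
Fuel reacted = 0.945 × 254 → ξ = 240 mol/s.
Outlet (n = n₀ + ν ξ):
  C₃H₆: 254 − 1(240) = 13.97
  O₂: 1677 − 4.5(240) = 596.6
  N₂: 6308 (inert)
  CO₂: 0 + 3(240) = 720.1
  H₂O: 0 + 3(240) = 720.1
Dry total = 7639 mol/s; y_CO₂ (dry) = 720.1 / 7639 = 0.09427.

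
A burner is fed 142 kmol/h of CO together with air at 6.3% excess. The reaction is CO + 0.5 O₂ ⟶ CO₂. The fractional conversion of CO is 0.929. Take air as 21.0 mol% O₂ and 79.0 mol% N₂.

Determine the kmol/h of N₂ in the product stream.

Stoichiometric O₂ = 0.5 × 142 = 71 kmol/h; O₂ fed = 71 × 1.063 = 75.47 kmol/h.
N₂ fed = 75.47 × 79/21 = 283.9 kmol/h.
Fuel reacted = 0.929 × 142 → ξ = 131.9 kmol/h.
Outlet (n = n₀ + ν ξ):
  CO: 142 − 1(131.9) = 10.08
  O₂: 75.47 − 0.5(131.9) = 9.514
  N₂: 283.9 (inert)
  CO₂: 0 + 1(131.9) = 131.9

284 kmol/h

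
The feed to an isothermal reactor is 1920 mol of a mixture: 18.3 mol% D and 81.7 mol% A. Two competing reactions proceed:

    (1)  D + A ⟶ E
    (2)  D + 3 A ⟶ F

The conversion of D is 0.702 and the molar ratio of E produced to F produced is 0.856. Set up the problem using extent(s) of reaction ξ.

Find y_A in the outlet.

0.75

Conversion of D: D consumed = 0.702 × 351.4 = 246.7 mol = 1ξ₁ + 1ξ₂.
Selectivity: 1ξ₁ / (1ξ₂) = 0.856 → ξ₁ = 0.856 ξ₂.
Substitute: (1·0.856 + 1) ξ₂ = 246.7 → ξ₂ = 132.9 mol, ξ₁ = 113.8 mol.
Outlet amounts (n = n₀ + Σ ν·ξ):
  D: 351.4 − 1(113.8) − 1(132.9) = 104.7
  A: 1569 − 1(113.8) − 3(132.9) = 1056
  E: 0 + 1(113.8) = 113.8
  F: 0 + 1(132.9) = 132.9
Total out = 1408 mol; y_A = 1056 / 1408 = 0.7504.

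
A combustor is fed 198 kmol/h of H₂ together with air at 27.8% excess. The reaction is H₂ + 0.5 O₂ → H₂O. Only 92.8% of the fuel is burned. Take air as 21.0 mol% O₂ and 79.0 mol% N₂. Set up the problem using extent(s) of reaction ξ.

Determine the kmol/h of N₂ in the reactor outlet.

476 kmol/h

Stoichiometric O₂ = 0.5 × 198 = 99 kmol/h; O₂ fed = 99 × 1.278 = 126.5 kmol/h.
N₂ fed = 126.5 × 79/21 = 476 kmol/h.
Fuel reacted = 0.928 × 198 → ξ = 183.7 kmol/h.
Outlet (n = n₀ + ν ξ):
  H₂: 198 − 1(183.7) = 14.26
  O₂: 126.5 − 0.5(183.7) = 34.65
  N₂: 476 (inert)
  H₂O: 0 + 1(183.7) = 183.7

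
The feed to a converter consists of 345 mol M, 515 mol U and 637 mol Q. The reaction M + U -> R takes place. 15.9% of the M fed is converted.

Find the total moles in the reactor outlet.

1440 mol

M reacted = 0.159 × 345 = 54.86 mol; ν_M = −1, so ξ = 54.86/1 = 54.86 mol.
Outlet amounts (n = n₀ + ν ξ):
  M: 345 − 1(54.86) = 290.1
  U: 515 − 1(54.86) = 460.1
  R: 0 + 1(54.86) = 54.86
  Q: 637 (inert)
Total out = 290.1 + 460.1 + 54.86 + 637 = 1442 mol.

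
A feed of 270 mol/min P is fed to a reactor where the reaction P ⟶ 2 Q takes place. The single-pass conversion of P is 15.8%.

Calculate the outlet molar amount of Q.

P reacted = 0.158 × 270 = 42.66 mol/min; ν_P = −1, so ξ = 42.66/1 = 42.66 mol/min.
Outlet amounts (n = n₀ + ν ξ):
  P: 270 − 1(42.66) = 227.3
  Q: 0 + 2(42.66) = 85.32

85.3 mol/min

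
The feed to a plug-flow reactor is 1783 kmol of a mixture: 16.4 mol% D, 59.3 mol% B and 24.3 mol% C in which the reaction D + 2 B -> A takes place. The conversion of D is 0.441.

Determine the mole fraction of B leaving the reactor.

0.524

D reacted = 0.441 × 292.4 = 129 kmol; ν_D = −1, so ξ = 129/1 = 129 kmol.
Outlet amounts (n = n₀ + ν ξ):
  D: 292.4 − 1(129) = 163.5
  B: 1057 − 2(129) = 799.4
  A: 0 + 1(129) = 129
  C: 433.3 (inert)
Total out = 1525 kmol; y_B = 799.4 / 1525 = 0.5242.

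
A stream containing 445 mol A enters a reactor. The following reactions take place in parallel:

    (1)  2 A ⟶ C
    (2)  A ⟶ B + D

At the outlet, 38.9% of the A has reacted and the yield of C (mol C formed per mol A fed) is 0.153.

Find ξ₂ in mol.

ξ₂ = 36.9 mol

Yield of C: 1ξ₁ / 445 = 0.153 → ξ₁ = 68.08 mol.
Conversion of A: 2ξ₁ + 1ξ₂ = 0.389 × 445 = 173.1 → ξ₂ = 36.94 mol.
Outlet amounts (n = n₀ + Σ ν·ξ):
  A: 445 − 2(68.08) − 1(36.94) = 271.9
  C: 0 + 1(68.08) = 68.08
  B: 0 + 1(36.94) = 36.94
  D: 0 + 1(36.94) = 36.94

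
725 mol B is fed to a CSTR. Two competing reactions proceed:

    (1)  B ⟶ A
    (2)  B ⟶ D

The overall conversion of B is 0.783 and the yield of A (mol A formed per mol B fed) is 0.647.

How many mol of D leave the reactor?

Yield of A: 1ξ₁ / 725 = 0.647 → ξ₁ = 469.1 mol.
Conversion of B: 1ξ₁ + 1ξ₂ = 0.783 × 725 = 567.7 → ξ₂ = 98.6 mol.
Outlet amounts (n = n₀ + Σ ν·ξ):
  B: 725 − 1(469.1) − 1(98.6) = 157.3
  A: 0 + 1(469.1) = 469.1
  D: 0 + 1(98.6) = 98.6

98.6 mol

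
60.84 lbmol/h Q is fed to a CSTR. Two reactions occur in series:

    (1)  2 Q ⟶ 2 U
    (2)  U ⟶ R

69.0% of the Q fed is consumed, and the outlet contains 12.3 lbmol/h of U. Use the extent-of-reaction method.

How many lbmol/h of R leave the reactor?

29.7 lbmol/h

Conversion of Q: Q consumed = 2ξ₁ = 0.69 × 60.84 → ξ₁ = 20.99 lbmol/h.
U balance: n_U = 0 + 2ξ₁ − 1ξ₂ = 12.3 → ξ₂ = (2·20.99 − 12.3)/1 = 29.68 lbmol/h.
Outlet amounts (n = n₀ + Σ ν·ξ):
  Q: 60.84 − 2(20.99) = 18.86
  U: 0 + 2(20.99) − 1(29.68) = 12.3
  R: 0 + 1(29.68) = 29.68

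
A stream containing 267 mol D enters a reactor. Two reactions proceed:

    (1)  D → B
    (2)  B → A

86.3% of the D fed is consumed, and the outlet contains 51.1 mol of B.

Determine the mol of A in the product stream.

179 mol

Conversion of D: D consumed = 1ξ₁ = 0.863 × 267 → ξ₁ = 230.4 mol.
B balance: n_B = 0 + 1ξ₁ − 1ξ₂ = 51.1 → ξ₂ = (1·230.4 − 51.1)/1 = 179.3 mol.
Outlet amounts (n = n₀ + Σ ν·ξ):
  D: 267 − 1(230.4) = 36.58
  B: 0 + 1(230.4) − 1(179.3) = 51.1
  A: 0 + 1(179.3) = 179.3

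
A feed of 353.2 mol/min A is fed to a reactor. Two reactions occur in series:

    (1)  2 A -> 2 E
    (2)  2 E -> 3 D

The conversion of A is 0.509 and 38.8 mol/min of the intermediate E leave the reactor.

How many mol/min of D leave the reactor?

211 mol/min

Conversion of A: A consumed = 2ξ₁ = 0.509 × 353.2 → ξ₁ = 89.89 mol/min.
E balance: n_E = 0 + 2ξ₁ − 2ξ₂ = 38.8 → ξ₂ = (2·89.89 − 38.8)/2 = 70.49 mol/min.
Outlet amounts (n = n₀ + Σ ν·ξ):
  A: 353.2 − 2(89.89) = 173.4
  E: 0 + 2(89.89) − 2(70.49) = 38.8
  D: 0 + 3(70.49) = 211.5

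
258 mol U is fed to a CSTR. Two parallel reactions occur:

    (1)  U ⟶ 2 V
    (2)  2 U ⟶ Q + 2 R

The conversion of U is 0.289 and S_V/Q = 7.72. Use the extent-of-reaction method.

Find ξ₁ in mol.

Conversion of U: U consumed = 0.289 × 258 = 74.56 mol = 1ξ₁ + 2ξ₂.
Selectivity: 2ξ₁ / (1ξ₂) = 7.72 → ξ₁ = 3.86 ξ₂.
Substitute: (1·3.86 + 2) ξ₂ = 74.56 → ξ₂ = 12.72 mol, ξ₁ = 49.11 mol.
Outlet amounts (n = n₀ + Σ ν·ξ):
  U: 258 − 1(49.11) − 2(12.72) = 183.4
  V: 0 + 2(49.11) = 98.23
  Q: 0 + 1(12.72) = 12.72
  R: 0 + 2(12.72) = 25.45

ξ₁ = 49.1 mol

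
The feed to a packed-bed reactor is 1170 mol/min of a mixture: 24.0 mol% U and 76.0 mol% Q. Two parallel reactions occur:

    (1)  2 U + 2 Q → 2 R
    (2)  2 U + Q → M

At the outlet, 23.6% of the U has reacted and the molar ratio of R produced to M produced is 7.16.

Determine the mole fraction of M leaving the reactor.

0.00655

Conversion of U: U consumed = 0.236 × 280.8 = 66.27 mol/min = 2ξ₁ + 2ξ₂.
Selectivity: 2ξ₁ / (1ξ₂) = 7.16 → ξ₁ = 3.58 ξ₂.
Substitute: (2·3.58 + 2) ξ₂ = 66.27 → ξ₂ = 7.235 mol/min, ξ₁ = 25.9 mol/min.
Outlet amounts (n = n₀ + Σ ν·ξ):
  U: 280.8 − 2(25.9) − 2(7.235) = 214.5
  Q: 889.2 − 2(25.9) − 1(7.235) = 830.2
  R: 0 + 2(25.9) = 51.8
  M: 0 + 1(7.235) = 7.235
Total out = 1104 mol/min; y_M = 7.235 / 1104 = 0.006555.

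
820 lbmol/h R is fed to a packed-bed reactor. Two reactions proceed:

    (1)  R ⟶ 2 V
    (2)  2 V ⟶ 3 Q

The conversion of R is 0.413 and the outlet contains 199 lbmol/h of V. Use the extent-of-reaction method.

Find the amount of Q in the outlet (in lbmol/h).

Conversion of R: R consumed = 1ξ₁ = 0.413 × 820 → ξ₁ = 338.7 lbmol/h.
V balance: n_V = 0 + 2ξ₁ − 2ξ₂ = 199 → ξ₂ = (2·338.7 − 199)/2 = 239.2 lbmol/h.
Outlet amounts (n = n₀ + Σ ν·ξ):
  R: 820 − 1(338.7) = 481.3
  V: 0 + 2(338.7) − 2(239.2) = 199
  Q: 0 + 3(239.2) = 717.5

717 lbmol/h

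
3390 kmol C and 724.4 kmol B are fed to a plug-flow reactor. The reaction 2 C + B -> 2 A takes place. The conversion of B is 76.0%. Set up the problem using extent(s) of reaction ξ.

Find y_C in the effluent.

0.642

B reacted = 0.76 × 724.4 = 550.5 kmol; ν_B = −1, so ξ = 550.5/1 = 550.5 kmol.
Outlet amounts (n = n₀ + ν ξ):
  C: 3390 − 2(550.5) = 2289
  B: 724.4 − 1(550.5) = 173.9
  A: 0 + 2(550.5) = 1101
Total out = 3564 kmol; y_C = 2289 / 3564 = 0.6423.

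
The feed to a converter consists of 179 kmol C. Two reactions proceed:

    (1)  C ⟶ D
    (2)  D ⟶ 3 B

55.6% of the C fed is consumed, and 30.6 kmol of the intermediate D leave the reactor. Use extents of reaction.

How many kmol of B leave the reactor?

Conversion of C: C consumed = 1ξ₁ = 0.556 × 179 → ξ₁ = 99.52 kmol.
D balance: n_D = 0 + 1ξ₁ − 1ξ₂ = 30.6 → ξ₂ = (1·99.52 − 30.6)/1 = 68.92 kmol.
Outlet amounts (n = n₀ + Σ ν·ξ):
  C: 179 − 1(99.52) = 79.48
  D: 0 + 1(99.52) − 1(68.92) = 30.6
  B: 0 + 3(68.92) = 206.8

207 kmol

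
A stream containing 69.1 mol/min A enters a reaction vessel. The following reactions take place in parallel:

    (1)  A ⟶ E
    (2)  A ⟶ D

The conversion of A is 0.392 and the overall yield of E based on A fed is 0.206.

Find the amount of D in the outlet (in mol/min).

Yield of E: 1ξ₁ / 69.1 = 0.206 → ξ₁ = 14.23 mol/min.
Conversion of A: 1ξ₁ + 1ξ₂ = 0.392 × 69.1 = 27.09 → ξ₂ = 12.85 mol/min.
Outlet amounts (n = n₀ + Σ ν·ξ):
  A: 69.1 − 1(14.23) − 1(12.85) = 42.01
  E: 0 + 1(14.23) = 14.23
  D: 0 + 1(12.85) = 12.85

12.9 mol/min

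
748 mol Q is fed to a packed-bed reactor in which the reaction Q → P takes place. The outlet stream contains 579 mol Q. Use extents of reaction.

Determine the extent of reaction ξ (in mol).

For Q: n = n₀ − 1ξ → 579 = 748 − 1ξ, giving ξ = 169 mol.
Outlet amounts (n = n₀ + ν ξ):
  Q: 748 − 1(169) = 579
  P: 0 + 1(169) = 169

ξ = 169 mol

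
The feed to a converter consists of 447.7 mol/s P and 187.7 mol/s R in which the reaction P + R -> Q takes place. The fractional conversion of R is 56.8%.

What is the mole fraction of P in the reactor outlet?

0.645

R reacted = 0.568 × 187.7 = 106.6 mol/s; ν_R = −1, so ξ = 106.6/1 = 106.6 mol/s.
Outlet amounts (n = n₀ + ν ξ):
  P: 447.7 − 1(106.6) = 341.1
  R: 187.7 − 1(106.6) = 81.09
  Q: 0 + 1(106.6) = 106.6
Total out = 528.8 mol/s; y_P = 341.1 / 528.8 = 0.645.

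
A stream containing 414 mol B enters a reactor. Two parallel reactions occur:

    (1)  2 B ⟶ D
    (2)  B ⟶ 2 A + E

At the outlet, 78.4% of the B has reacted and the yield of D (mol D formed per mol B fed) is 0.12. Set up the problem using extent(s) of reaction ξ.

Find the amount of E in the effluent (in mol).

Yield of D: 1ξ₁ / 414 = 0.12 → ξ₁ = 49.68 mol.
Conversion of B: 2ξ₁ + 1ξ₂ = 0.784 × 414 = 324.6 → ξ₂ = 225.2 mol.
Outlet amounts (n = n₀ + Σ ν·ξ):
  B: 414 − 2(49.68) − 1(225.2) = 89.42
  D: 0 + 1(49.68) = 49.68
  A: 0 + 2(225.2) = 450.4
  E: 0 + 1(225.2) = 225.2

225 mol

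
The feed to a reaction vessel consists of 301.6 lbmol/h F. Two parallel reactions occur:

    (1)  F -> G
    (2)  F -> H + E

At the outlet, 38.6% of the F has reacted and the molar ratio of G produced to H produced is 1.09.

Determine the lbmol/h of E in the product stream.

Conversion of F: F consumed = 0.386 × 301.6 = 116.4 lbmol/h = 1ξ₁ + 1ξ₂.
Selectivity: 1ξ₁ / (1ξ₂) = 1.09 → ξ₁ = 1.09 ξ₂.
Substitute: (1·1.09 + 1) ξ₂ = 116.4 → ξ₂ = 55.7 lbmol/h, ξ₁ = 60.72 lbmol/h.
Outlet amounts (n = n₀ + Σ ν·ξ):
  F: 301.6 − 1(60.72) − 1(55.7) = 185.2
  G: 0 + 1(60.72) = 60.72
  H: 0 + 1(55.7) = 55.7
  E: 0 + 1(55.7) = 55.7

55.7 lbmol/h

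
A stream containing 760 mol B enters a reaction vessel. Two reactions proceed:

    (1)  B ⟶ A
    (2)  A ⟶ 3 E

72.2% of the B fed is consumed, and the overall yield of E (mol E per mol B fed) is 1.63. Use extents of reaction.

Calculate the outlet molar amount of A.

Conversion of B: B consumed = 1ξ₁ = 0.722 × 760 → ξ₁ = 548.7 mol.
Yield of E: 3ξ₂ / 760 = 1.63 → ξ₂ = 412.9 mol.
Outlet amounts (n = n₀ + Σ ν·ξ):
  B: 760 − 1(548.7) = 211.3
  A: 0 + 1(548.7) − 1(412.9) = 135.8
  E: 0 + 3(412.9) = 1239

136 mol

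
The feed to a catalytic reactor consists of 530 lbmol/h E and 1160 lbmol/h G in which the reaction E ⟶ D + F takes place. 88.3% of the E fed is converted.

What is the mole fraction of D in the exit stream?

0.217

E reacted = 0.883 × 530 = 468 lbmol/h; ν_E = −1, so ξ = 468/1 = 468 lbmol/h.
Outlet amounts (n = n₀ + ν ξ):
  E: 530 − 1(468) = 62.01
  D: 0 + 1(468) = 468
  F: 0 + 1(468) = 468
  G: 1160 (inert)
Total out = 2158 lbmol/h; y_D = 468 / 2158 = 0.2169.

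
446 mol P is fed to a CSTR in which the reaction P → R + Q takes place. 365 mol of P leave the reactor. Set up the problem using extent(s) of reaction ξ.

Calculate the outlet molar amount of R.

For P: n = n₀ − 1ξ → 365 = 446 − 1ξ, giving ξ = 81 mol.
Outlet amounts (n = n₀ + ν ξ):
  P: 446 − 1(81) = 365
  R: 0 + 1(81) = 81
  Q: 0 + 1(81) = 81

81 mol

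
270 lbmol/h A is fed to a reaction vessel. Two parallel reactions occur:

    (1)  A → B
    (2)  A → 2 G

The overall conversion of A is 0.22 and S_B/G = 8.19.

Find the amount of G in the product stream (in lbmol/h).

6.84 lbmol/h

Conversion of A: A consumed = 0.22 × 270 = 59.4 lbmol/h = 1ξ₁ + 1ξ₂.
Selectivity: 1ξ₁ / (2ξ₂) = 8.19 → ξ₁ = 16.38 ξ₂.
Substitute: (1·16.38 + 1) ξ₂ = 59.4 → ξ₂ = 3.418 lbmol/h, ξ₁ = 55.98 lbmol/h.
Outlet amounts (n = n₀ + Σ ν·ξ):
  A: 270 − 1(55.98) − 1(3.418) = 210.6
  B: 0 + 1(55.98) = 55.98
  G: 0 + 2(3.418) = 6.835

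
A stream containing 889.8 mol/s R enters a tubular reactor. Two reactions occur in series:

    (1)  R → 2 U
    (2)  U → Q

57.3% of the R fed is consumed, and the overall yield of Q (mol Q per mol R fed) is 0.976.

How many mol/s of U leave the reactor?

151 mol/s

Conversion of R: R consumed = 1ξ₁ = 0.573 × 889.8 → ξ₁ = 509.9 mol/s.
Yield of Q: 1ξ₂ / 889.8 = 0.976 → ξ₂ = 868.4 mol/s.
Outlet amounts (n = n₀ + Σ ν·ξ):
  R: 889.8 − 1(509.9) = 379.9
  U: 0 + 2(509.9) − 1(868.4) = 151.3
  Q: 0 + 1(868.4) = 868.4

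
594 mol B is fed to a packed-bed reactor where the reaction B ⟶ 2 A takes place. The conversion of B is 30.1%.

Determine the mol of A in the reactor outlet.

B reacted = 0.301 × 594 = 178.8 mol; ν_B = −1, so ξ = 178.8/1 = 178.8 mol.
Outlet amounts (n = n₀ + ν ξ):
  B: 594 − 1(178.8) = 415.2
  A: 0 + 2(178.8) = 357.6

358 mol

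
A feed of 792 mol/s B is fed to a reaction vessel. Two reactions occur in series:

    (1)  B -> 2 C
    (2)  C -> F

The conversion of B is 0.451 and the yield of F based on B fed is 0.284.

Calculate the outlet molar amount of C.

Conversion of B: B consumed = 1ξ₁ = 0.451 × 792 → ξ₁ = 357.2 mol/s.
Yield of F: 1ξ₂ / 792 = 0.284 → ξ₂ = 224.9 mol/s.
Outlet amounts (n = n₀ + Σ ν·ξ):
  B: 792 − 1(357.2) = 434.8
  C: 0 + 2(357.2) − 1(224.9) = 489.5
  F: 0 + 1(224.9) = 224.9

489 mol/s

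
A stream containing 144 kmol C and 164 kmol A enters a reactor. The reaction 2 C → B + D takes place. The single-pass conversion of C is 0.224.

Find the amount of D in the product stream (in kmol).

16.1 kmol

C reacted = 0.224 × 144 = 32.26 kmol; ν_C = −2, so ξ = 32.26/2 = 16.13 kmol.
Outlet amounts (n = n₀ + ν ξ):
  C: 144 − 2(16.13) = 111.7
  B: 0 + 1(16.13) = 16.13
  D: 0 + 1(16.13) = 16.13
  A: 164 (inert)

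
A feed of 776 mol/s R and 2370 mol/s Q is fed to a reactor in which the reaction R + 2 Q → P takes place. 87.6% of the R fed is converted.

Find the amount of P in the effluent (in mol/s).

R reacted = 0.876 × 776 = 679.8 mol/s; ν_R = −1, so ξ = 679.8/1 = 679.8 mol/s.
Outlet amounts (n = n₀ + ν ξ):
  R: 776 − 1(679.8) = 96.22
  Q: 2370 − 2(679.8) = 1010
  P: 0 + 1(679.8) = 679.8

680 mol/s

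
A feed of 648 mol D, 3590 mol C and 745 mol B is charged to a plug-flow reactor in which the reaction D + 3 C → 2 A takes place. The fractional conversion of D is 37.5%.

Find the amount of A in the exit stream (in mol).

486 mol

D reacted = 0.375 × 648 = 243 mol; ν_D = −1, so ξ = 243/1 = 243 mol.
Outlet amounts (n = n₀ + ν ξ):
  D: 648 − 1(243) = 405
  C: 3590 − 3(243) = 2861
  A: 0 + 2(243) = 486
  B: 745 (inert)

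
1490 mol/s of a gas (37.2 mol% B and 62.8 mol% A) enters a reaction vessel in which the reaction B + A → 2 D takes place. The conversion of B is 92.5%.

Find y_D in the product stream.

B reacted = 0.925 × 554.3 = 512.7 mol/s; ν_B = −1, so ξ = 512.7/1 = 512.7 mol/s.
Outlet amounts (n = n₀ + ν ξ):
  B: 554.3 − 1(512.7) = 41.57
  A: 935.7 − 1(512.7) = 423
  D: 0 + 2(512.7) = 1025
Total out = 1490 mol/s; y_D = 1025 / 1490 = 0.6882.

0.688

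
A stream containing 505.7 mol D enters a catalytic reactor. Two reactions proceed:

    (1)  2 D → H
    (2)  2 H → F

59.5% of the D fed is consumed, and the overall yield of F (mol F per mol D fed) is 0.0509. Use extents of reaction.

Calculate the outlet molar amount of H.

Conversion of D: D consumed = 2ξ₁ = 0.595 × 505.7 → ξ₁ = 150.4 mol.
Yield of F: 1ξ₂ / 505.7 = 0.0509 → ξ₂ = 25.74 mol.
Outlet amounts (n = n₀ + Σ ν·ξ):
  D: 505.7 − 2(150.4) = 204.8
  H: 0 + 1(150.4) − 2(25.74) = 98.97
  F: 0 + 1(25.74) = 25.74

99 mol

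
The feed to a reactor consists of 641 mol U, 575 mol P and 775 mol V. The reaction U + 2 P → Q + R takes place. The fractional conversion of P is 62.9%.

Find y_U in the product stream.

P reacted = 0.629 × 575 = 361.7 mol; ν_P = −2, so ξ = 361.7/2 = 180.8 mol.
Outlet amounts (n = n₀ + ν ξ):
  U: 641 − 1(180.8) = 460.2
  P: 575 − 2(180.8) = 213.3
  Q: 0 + 1(180.8) = 180.8
  R: 0 + 1(180.8) = 180.8
  V: 775 (inert)
Total out = 1810 mol; y_U = 460.2 / 1810 = 0.2542.

0.254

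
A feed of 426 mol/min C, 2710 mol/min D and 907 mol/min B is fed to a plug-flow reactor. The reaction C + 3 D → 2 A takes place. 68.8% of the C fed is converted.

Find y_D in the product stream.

0.53

C reacted = 0.688 × 426 = 293.1 mol/min; ν_C = −1, so ξ = 293.1/1 = 293.1 mol/min.
Outlet amounts (n = n₀ + ν ξ):
  C: 426 − 1(293.1) = 132.9
  D: 2710 − 3(293.1) = 1831
  A: 0 + 2(293.1) = 586.2
  B: 907 (inert)
Total out = 3457 mol/min; y_D = 1831 / 3457 = 0.5296.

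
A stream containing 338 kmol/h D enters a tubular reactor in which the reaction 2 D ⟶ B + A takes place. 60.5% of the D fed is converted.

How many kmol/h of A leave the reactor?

102 kmol/h

D reacted = 0.605 × 338 = 204.5 kmol/h; ν_D = −2, so ξ = 204.5/2 = 102.2 kmol/h.
Outlet amounts (n = n₀ + ν ξ):
  D: 338 − 2(102.2) = 133.5
  B: 0 + 1(102.2) = 102.2
  A: 0 + 1(102.2) = 102.2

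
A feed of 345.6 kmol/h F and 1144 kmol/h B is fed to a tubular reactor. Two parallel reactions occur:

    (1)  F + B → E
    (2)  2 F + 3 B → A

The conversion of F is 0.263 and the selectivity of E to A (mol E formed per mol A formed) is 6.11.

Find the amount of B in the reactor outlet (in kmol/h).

1040 kmol/h

Conversion of F: F consumed = 0.263 × 345.6 = 90.89 kmol/h = 1ξ₁ + 2ξ₂.
Selectivity: 1ξ₁ / (1ξ₂) = 6.11 → ξ₁ = 6.11 ξ₂.
Substitute: (1·6.11 + 2) ξ₂ = 90.89 → ξ₂ = 11.21 kmol/h, ξ₁ = 68.48 kmol/h.
Outlet amounts (n = n₀ + Σ ν·ξ):
  F: 345.6 − 1(68.48) − 2(11.21) = 254.7
  B: 1144 − 1(68.48) − 3(11.21) = 1042
  E: 0 + 1(68.48) = 68.48
  A: 0 + 1(11.21) = 11.21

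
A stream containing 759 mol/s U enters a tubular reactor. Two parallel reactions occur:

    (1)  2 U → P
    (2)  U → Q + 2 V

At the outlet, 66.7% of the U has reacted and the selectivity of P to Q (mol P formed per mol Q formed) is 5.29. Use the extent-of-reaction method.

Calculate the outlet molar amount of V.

87.4 mol/s

Conversion of U: U consumed = 0.667 × 759 = 506.3 mol/s = 2ξ₁ + 1ξ₂.
Selectivity: 1ξ₁ / (1ξ₂) = 5.29 → ξ₁ = 5.29 ξ₂.
Substitute: (2·5.29 + 1) ξ₂ = 506.3 → ξ₂ = 43.72 mol/s, ξ₁ = 231.3 mol/s.
Outlet amounts (n = n₀ + Σ ν·ξ):
  U: 759 − 2(231.3) − 1(43.72) = 252.7
  P: 0 + 1(231.3) = 231.3
  Q: 0 + 1(43.72) = 43.72
  V: 0 + 2(43.72) = 87.44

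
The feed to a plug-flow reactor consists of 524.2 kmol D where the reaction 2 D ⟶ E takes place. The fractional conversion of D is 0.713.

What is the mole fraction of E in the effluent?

0.554

D reacted = 0.713 × 524.2 = 373.8 kmol; ν_D = −2, so ξ = 373.8/2 = 186.9 kmol.
Outlet amounts (n = n₀ + ν ξ):
  D: 524.2 − 2(186.9) = 150.4
  E: 0 + 1(186.9) = 186.9
Total out = 337.3 kmol; y_E = 186.9 / 337.3 = 0.554.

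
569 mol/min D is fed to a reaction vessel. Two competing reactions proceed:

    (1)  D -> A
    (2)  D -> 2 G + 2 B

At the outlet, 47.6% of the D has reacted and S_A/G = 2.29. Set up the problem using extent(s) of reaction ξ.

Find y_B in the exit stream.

0.136

Conversion of D: D consumed = 0.476 × 569 = 270.8 mol/min = 1ξ₁ + 1ξ₂.
Selectivity: 1ξ₁ / (2ξ₂) = 2.29 → ξ₁ = 4.58 ξ₂.
Substitute: (1·4.58 + 1) ξ₂ = 270.8 → ξ₂ = 48.54 mol/min, ξ₁ = 222.3 mol/min.
Outlet amounts (n = n₀ + Σ ν·ξ):
  D: 569 − 1(222.3) − 1(48.54) = 298.2
  A: 0 + 1(222.3) = 222.3
  G: 0 + 2(48.54) = 97.08
  B: 0 + 2(48.54) = 97.08
Total out = 714.6 mol/min; y_B = 97.08 / 714.6 = 0.1358.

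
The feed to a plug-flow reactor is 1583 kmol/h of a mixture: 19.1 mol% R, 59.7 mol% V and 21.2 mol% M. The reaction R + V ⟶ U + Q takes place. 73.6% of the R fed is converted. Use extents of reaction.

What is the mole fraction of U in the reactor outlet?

R reacted = 0.736 × 302.4 = 222.5 kmol/h; ν_R = −1, so ξ = 222.5/1 = 222.5 kmol/h.
Outlet amounts (n = n₀ + ν ξ):
  R: 302.4 − 1(222.5) = 79.82
  V: 945.1 − 1(222.5) = 722.5
  U: 0 + 1(222.5) = 222.5
  Q: 0 + 1(222.5) = 222.5
  M: 335.6 (inert)
Total out = 1583 kmol/h; y_U = 222.5 / 1583 = 0.1406.

0.141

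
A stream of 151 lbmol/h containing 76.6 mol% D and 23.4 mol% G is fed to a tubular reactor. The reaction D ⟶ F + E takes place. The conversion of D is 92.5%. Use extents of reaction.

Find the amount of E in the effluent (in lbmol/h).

107 lbmol/h

D reacted = 0.925 × 115.7 = 107 lbmol/h; ν_D = −1, so ξ = 107/1 = 107 lbmol/h.
Outlet amounts (n = n₀ + ν ξ):
  D: 115.7 − 1(107) = 8.675
  F: 0 + 1(107) = 107
  E: 0 + 1(107) = 107
  G: 35.33 (inert)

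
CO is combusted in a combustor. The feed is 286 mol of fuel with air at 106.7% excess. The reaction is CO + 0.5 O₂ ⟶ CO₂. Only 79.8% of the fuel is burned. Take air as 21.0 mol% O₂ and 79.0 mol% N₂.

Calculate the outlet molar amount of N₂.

1110 mol

Stoichiometric O₂ = 0.5 × 286 = 143 mol; O₂ fed = 143 × 2.067 = 295.6 mol.
N₂ fed = 295.6 × 79/21 = 1112 mol.
Fuel reacted = 0.798 × 286 → ξ = 228.2 mol.
Outlet (n = n₀ + ν ξ):
  CO: 286 − 1(228.2) = 57.77
  O₂: 295.6 − 0.5(228.2) = 181.5
  N₂: 1112 (inert)
  CO₂: 0 + 1(228.2) = 228.2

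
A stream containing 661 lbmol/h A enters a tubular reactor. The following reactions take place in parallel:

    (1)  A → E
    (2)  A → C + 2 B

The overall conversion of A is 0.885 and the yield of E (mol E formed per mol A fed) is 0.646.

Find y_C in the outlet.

Yield of E: 1ξ₁ / 661 = 0.646 → ξ₁ = 427 lbmol/h.
Conversion of A: 1ξ₁ + 1ξ₂ = 0.885 × 661 = 585 → ξ₂ = 158 lbmol/h.
Outlet amounts (n = n₀ + Σ ν·ξ):
  A: 661 − 1(427) − 1(158) = 76.01
  E: 0 + 1(427) = 427
  C: 0 + 1(158) = 158
  B: 0 + 2(158) = 316
Total out = 977 lbmol/h; y_C = 158 / 977 = 0.1617.

0.162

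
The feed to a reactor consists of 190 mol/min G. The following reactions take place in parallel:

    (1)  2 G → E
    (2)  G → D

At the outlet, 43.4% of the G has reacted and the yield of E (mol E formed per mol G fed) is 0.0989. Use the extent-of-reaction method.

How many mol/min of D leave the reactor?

44.9 mol/min

Yield of E: 1ξ₁ / 190 = 0.0989 → ξ₁ = 18.79 mol/min.
Conversion of G: 2ξ₁ + 1ξ₂ = 0.434 × 190 = 82.46 → ξ₂ = 44.88 mol/min.
Outlet amounts (n = n₀ + Σ ν·ξ):
  G: 190 − 2(18.79) − 1(44.88) = 107.5
  E: 0 + 1(18.79) = 18.79
  D: 0 + 1(44.88) = 44.88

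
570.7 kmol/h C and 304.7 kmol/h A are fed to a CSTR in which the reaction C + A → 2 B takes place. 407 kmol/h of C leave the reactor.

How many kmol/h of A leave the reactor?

141 kmol/h

For C: n = n₀ − 1ξ → 407 = 570.7 − 1ξ, giving ξ = 163.7 kmol/h.
Outlet amounts (n = n₀ + ν ξ):
  C: 570.7 − 1(163.7) = 407
  A: 304.7 − 1(163.7) = 141
  B: 0 + 2(163.7) = 327.4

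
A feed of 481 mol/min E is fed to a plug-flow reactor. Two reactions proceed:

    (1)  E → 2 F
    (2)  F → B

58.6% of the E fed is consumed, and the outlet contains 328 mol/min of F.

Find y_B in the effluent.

Conversion of E: E consumed = 1ξ₁ = 0.586 × 481 → ξ₁ = 281.9 mol/min.
F balance: n_F = 0 + 2ξ₁ − 1ξ₂ = 328 → ξ₂ = (2·281.9 − 328)/1 = 235.7 mol/min.
Outlet amounts (n = n₀ + Σ ν·ξ):
  E: 481 − 1(281.9) = 199.1
  F: 0 + 2(281.9) − 1(235.7) = 328
  B: 0 + 1(235.7) = 235.7
Total out = 762.9 mol/min; y_B = 235.7 / 762.9 = 0.309.

0.309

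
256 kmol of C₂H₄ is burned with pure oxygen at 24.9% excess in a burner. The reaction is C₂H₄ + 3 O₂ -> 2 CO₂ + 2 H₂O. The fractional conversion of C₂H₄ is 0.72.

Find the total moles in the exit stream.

1220 kmol

Stoichiometric O₂ = 3 × 256 = 768 kmol; O₂ fed = 768 × 1.249 = 959.2 kmol.
Fuel reacted = 0.72 × 256 → ξ = 184.3 kmol.
Outlet (n = n₀ + ν ξ):
  C₂H₄: 256 − 1(184.3) = 71.68
  O₂: 959.2 − 3(184.3) = 406.3
  CO₂: 0 + 2(184.3) = 368.6
  H₂O: 0 + 2(184.3) = 368.6
Total out = 71.68 + 406.3 + 368.6 + 368.6 = 1215 kmol.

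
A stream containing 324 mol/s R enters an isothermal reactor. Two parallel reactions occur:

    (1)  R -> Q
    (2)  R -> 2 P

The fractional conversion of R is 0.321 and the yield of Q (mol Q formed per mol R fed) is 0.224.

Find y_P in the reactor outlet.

Yield of Q: 1ξ₁ / 324 = 0.224 → ξ₁ = 72.58 mol/s.
Conversion of R: 1ξ₁ + 1ξ₂ = 0.321 × 324 = 104 → ξ₂ = 31.43 mol/s.
Outlet amounts (n = n₀ + Σ ν·ξ):
  R: 324 − 1(72.58) − 1(31.43) = 220
  Q: 0 + 1(72.58) = 72.58
  P: 0 + 2(31.43) = 62.86
Total out = 355.4 mol/s; y_P = 62.86 / 355.4 = 0.1768.

0.177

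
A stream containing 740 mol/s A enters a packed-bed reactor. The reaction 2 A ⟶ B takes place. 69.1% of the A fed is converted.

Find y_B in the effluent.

A reacted = 0.691 × 740 = 511.3 mol/s; ν_A = −2, so ξ = 511.3/2 = 255.7 mol/s.
Outlet amounts (n = n₀ + ν ξ):
  A: 740 − 2(255.7) = 228.7
  B: 0 + 1(255.7) = 255.7
Total out = 484.3 mol/s; y_B = 255.7 / 484.3 = 0.5279.

0.528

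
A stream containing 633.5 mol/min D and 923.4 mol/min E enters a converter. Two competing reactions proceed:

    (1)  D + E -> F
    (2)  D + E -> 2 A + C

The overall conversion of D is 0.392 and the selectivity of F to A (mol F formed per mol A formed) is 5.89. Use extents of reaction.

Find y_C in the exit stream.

Conversion of D: D consumed = 0.392 × 633.5 = 248.3 mol/min = 1ξ₁ + 1ξ₂.
Selectivity: 1ξ₁ / (2ξ₂) = 5.89 → ξ₁ = 11.78 ξ₂.
Substitute: (1·11.78 + 1) ξ₂ = 248.3 → ξ₂ = 19.43 mol/min, ξ₁ = 228.9 mol/min.
Outlet amounts (n = n₀ + Σ ν·ξ):
  D: 633.5 − 1(228.9) − 1(19.43) = 385.2
  E: 923.4 − 1(228.9) − 1(19.43) = 675.1
  F: 0 + 1(228.9) = 228.9
  A: 0 + 2(19.43) = 38.86
  C: 0 + 1(19.43) = 19.43
Total out = 1347 mol/min; y_C = 19.43 / 1347 = 0.01442.

0.0144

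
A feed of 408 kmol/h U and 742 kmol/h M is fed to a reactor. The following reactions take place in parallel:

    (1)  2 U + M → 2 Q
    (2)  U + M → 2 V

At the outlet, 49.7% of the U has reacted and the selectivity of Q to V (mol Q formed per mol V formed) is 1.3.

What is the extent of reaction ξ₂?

Conversion of U: U consumed = 0.497 × 408 = 202.8 kmol/h = 2ξ₁ + 1ξ₂.
Selectivity: 2ξ₁ / (2ξ₂) = 1.3 → ξ₁ = 1.3 ξ₂.
Substitute: (2·1.3 + 1) ξ₂ = 202.8 → ξ₂ = 56.33 kmol/h, ξ₁ = 73.22 kmol/h.
Outlet amounts (n = n₀ + Σ ν·ξ):
  U: 408 − 2(73.22) − 1(56.33) = 205.2
  M: 742 − 1(73.22) − 1(56.33) = 612.4
  Q: 0 + 2(73.22) = 146.4
  V: 0 + 2(56.33) = 112.7

ξ₂ = 56.3 kmol/h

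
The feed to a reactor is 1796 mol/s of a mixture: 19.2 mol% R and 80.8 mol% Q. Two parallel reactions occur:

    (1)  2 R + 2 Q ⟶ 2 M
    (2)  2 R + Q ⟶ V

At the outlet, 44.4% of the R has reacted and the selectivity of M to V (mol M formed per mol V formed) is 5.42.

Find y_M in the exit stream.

0.0681

Conversion of R: R consumed = 0.444 × 344.8 = 153.1 mol/s = 2ξ₁ + 2ξ₂.
Selectivity: 2ξ₁ / (1ξ₂) = 5.42 → ξ₁ = 2.71 ξ₂.
Substitute: (2·2.71 + 2) ξ₂ = 153.1 → ξ₂ = 20.63 mol/s, ξ₁ = 55.92 mol/s.
Outlet amounts (n = n₀ + Σ ν·ξ):
  R: 344.8 − 2(55.92) − 2(20.63) = 191.7
  Q: 1451 − 2(55.92) − 1(20.63) = 1319
  M: 0 + 2(55.92) = 111.8
  V: 0 + 1(20.63) = 20.63
Total out = 1643 mol/s; y_M = 111.8 / 1643 = 0.06807.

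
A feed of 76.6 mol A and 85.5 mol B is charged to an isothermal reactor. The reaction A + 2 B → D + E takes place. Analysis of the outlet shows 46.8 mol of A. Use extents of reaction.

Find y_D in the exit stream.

For A: n = n₀ − 1ξ → 46.8 = 76.6 − 1ξ, giving ξ = 29.8 mol.
Outlet amounts (n = n₀ + ν ξ):
  A: 76.6 − 1(29.8) = 46.8
  B: 85.5 − 2(29.8) = 25.9
  D: 0 + 1(29.8) = 29.8
  E: 0 + 1(29.8) = 29.8
Total out = 132.3 mol; y_D = 29.8 / 132.3 = 0.2252.

0.225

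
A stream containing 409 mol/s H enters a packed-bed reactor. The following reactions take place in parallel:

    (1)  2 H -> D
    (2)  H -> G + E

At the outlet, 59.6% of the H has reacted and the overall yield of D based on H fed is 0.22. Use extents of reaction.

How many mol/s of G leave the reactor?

63.8 mol/s

Yield of D: 1ξ₁ / 409 = 0.22 → ξ₁ = 89.98 mol/s.
Conversion of H: 2ξ₁ + 1ξ₂ = 0.596 × 409 = 243.8 → ξ₂ = 63.8 mol/s.
Outlet amounts (n = n₀ + Σ ν·ξ):
  H: 409 − 2(89.98) − 1(63.8) = 165.2
  D: 0 + 1(89.98) = 89.98
  G: 0 + 1(63.8) = 63.8
  E: 0 + 1(63.8) = 63.8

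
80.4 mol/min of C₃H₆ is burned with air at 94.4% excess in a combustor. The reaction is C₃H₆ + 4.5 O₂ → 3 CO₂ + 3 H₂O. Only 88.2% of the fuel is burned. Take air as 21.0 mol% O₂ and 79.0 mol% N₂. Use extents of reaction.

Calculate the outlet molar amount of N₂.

2650 mol/min

Stoichiometric O₂ = 4.5 × 80.4 = 361.8 mol/min; O₂ fed = 361.8 × 1.944 = 703.3 mol/min.
N₂ fed = 703.3 × 79/21 = 2646 mol/min.
Fuel reacted = 0.882 × 80.4 → ξ = 70.91 mol/min.
Outlet (n = n₀ + ν ξ):
  C₃H₆: 80.4 − 1(70.91) = 9.487
  O₂: 703.3 − 4.5(70.91) = 384.2
  N₂: 2646 (inert)
  CO₂: 0 + 3(70.91) = 212.7
  H₂O: 0 + 3(70.91) = 212.7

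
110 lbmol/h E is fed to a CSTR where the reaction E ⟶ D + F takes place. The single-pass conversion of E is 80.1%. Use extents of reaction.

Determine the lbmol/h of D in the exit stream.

E reacted = 0.801 × 110 = 88.11 lbmol/h; ν_E = −1, so ξ = 88.11/1 = 88.11 lbmol/h.
Outlet amounts (n = n₀ + ν ξ):
  E: 110 − 1(88.11) = 21.89
  D: 0 + 1(88.11) = 88.11
  F: 0 + 1(88.11) = 88.11

88.1 lbmol/h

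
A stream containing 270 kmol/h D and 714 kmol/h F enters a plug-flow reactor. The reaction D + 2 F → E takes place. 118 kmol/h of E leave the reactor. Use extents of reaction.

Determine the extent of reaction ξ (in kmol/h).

ξ = 118 kmol/h

For E: n = n₀ + 1ξ → 118 = 0 + 1ξ, giving ξ = 118 kmol/h.
Outlet amounts (n = n₀ + ν ξ):
  D: 270 − 1(118) = 152
  F: 714 − 2(118) = 478
  E: 0 + 1(118) = 118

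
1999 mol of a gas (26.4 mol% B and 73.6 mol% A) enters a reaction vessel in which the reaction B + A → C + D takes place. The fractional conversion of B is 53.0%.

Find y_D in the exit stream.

0.14

B reacted = 0.53 × 527.7 = 279.7 mol; ν_B = −1, so ξ = 279.7/1 = 279.7 mol.
Outlet amounts (n = n₀ + ν ξ):
  B: 527.7 − 1(279.7) = 248
  A: 1471 − 1(279.7) = 1192
  C: 0 + 1(279.7) = 279.7
  D: 0 + 1(279.7) = 279.7
Total out = 1999 mol; y_D = 279.7 / 1999 = 0.1399.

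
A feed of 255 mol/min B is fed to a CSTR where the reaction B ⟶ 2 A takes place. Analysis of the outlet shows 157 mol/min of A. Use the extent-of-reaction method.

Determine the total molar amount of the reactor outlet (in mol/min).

For A: n = n₀ + 2ξ → 157 = 0 + 2ξ, giving ξ = 78.5 mol/min.
Outlet amounts (n = n₀ + ν ξ):
  B: 255 − 1(78.5) = 176.5
  A: 0 + 2(78.5) = 157
Total out = 176.5 + 157 = 333.5 mol/min.

334 mol/min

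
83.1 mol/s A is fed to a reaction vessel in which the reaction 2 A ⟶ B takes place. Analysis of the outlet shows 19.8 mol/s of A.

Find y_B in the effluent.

For A: n = n₀ − 2ξ → 19.8 = 83.1 − 2ξ, giving ξ = 31.65 mol/s.
Outlet amounts (n = n₀ + ν ξ):
  A: 83.1 − 2(31.65) = 19.8
  B: 0 + 1(31.65) = 31.65
Total out = 51.45 mol/s; y_B = 31.65 / 51.45 = 0.6152.

0.615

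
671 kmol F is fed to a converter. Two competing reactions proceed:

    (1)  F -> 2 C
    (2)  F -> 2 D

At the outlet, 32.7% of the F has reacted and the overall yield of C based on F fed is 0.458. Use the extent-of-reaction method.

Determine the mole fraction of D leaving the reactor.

Yield of C: 2ξ₁ / 671 = 0.458 → ξ₁ = 153.7 kmol.
Conversion of F: 1ξ₁ + 1ξ₂ = 0.327 × 671 = 219.4 → ξ₂ = 65.76 kmol.
Outlet amounts (n = n₀ + Σ ν·ξ):
  F: 671 − 1(153.7) − 1(65.76) = 451.6
  C: 0 + 2(153.7) = 307.3
  D: 0 + 2(65.76) = 131.5
Total out = 890.4 kmol; y_D = 131.5 / 890.4 = 0.1477.

0.148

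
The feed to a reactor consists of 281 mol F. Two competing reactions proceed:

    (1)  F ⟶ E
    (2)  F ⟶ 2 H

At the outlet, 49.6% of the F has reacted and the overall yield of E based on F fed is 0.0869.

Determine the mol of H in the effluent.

230 mol

Yield of E: 1ξ₁ / 281 = 0.0869 → ξ₁ = 24.42 mol.
Conversion of F: 1ξ₁ + 1ξ₂ = 0.496 × 281 = 139.4 → ξ₂ = 115 mol.
Outlet amounts (n = n₀ + Σ ν·ξ):
  F: 281 − 1(24.42) − 1(115) = 141.6
  E: 0 + 1(24.42) = 24.42
  H: 0 + 2(115) = 229.9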